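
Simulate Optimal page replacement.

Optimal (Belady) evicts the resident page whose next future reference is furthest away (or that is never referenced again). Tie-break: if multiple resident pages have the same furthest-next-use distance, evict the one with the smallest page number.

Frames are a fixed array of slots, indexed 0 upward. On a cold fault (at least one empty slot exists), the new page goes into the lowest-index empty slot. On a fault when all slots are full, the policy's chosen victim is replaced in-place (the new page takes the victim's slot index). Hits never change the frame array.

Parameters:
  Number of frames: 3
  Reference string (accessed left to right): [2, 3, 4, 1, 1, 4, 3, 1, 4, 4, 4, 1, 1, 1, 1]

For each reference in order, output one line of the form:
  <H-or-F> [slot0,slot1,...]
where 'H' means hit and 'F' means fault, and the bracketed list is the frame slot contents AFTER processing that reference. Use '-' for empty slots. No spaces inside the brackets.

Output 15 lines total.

F [2,-,-]
F [2,3,-]
F [2,3,4]
F [1,3,4]
H [1,3,4]
H [1,3,4]
H [1,3,4]
H [1,3,4]
H [1,3,4]
H [1,3,4]
H [1,3,4]
H [1,3,4]
H [1,3,4]
H [1,3,4]
H [1,3,4]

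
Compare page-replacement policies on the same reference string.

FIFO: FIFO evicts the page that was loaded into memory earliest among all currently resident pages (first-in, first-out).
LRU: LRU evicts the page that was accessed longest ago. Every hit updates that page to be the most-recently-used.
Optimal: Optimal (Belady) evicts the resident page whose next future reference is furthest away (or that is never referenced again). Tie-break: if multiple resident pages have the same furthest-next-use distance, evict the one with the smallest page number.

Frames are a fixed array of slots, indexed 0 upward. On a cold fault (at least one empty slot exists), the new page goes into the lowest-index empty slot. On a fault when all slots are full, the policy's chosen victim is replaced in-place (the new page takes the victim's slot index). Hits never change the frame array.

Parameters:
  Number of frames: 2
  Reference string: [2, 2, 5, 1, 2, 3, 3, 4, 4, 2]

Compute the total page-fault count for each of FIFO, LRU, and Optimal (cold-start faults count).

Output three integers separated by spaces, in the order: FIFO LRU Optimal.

Answer: 7 7 5

Derivation:
--- FIFO ---
  step 0: ref 2 -> FAULT, frames=[2,-] (faults so far: 1)
  step 1: ref 2 -> HIT, frames=[2,-] (faults so far: 1)
  step 2: ref 5 -> FAULT, frames=[2,5] (faults so far: 2)
  step 3: ref 1 -> FAULT, evict 2, frames=[1,5] (faults so far: 3)
  step 4: ref 2 -> FAULT, evict 5, frames=[1,2] (faults so far: 4)
  step 5: ref 3 -> FAULT, evict 1, frames=[3,2] (faults so far: 5)
  step 6: ref 3 -> HIT, frames=[3,2] (faults so far: 5)
  step 7: ref 4 -> FAULT, evict 2, frames=[3,4] (faults so far: 6)
  step 8: ref 4 -> HIT, frames=[3,4] (faults so far: 6)
  step 9: ref 2 -> FAULT, evict 3, frames=[2,4] (faults so far: 7)
  FIFO total faults: 7
--- LRU ---
  step 0: ref 2 -> FAULT, frames=[2,-] (faults so far: 1)
  step 1: ref 2 -> HIT, frames=[2,-] (faults so far: 1)
  step 2: ref 5 -> FAULT, frames=[2,5] (faults so far: 2)
  step 3: ref 1 -> FAULT, evict 2, frames=[1,5] (faults so far: 3)
  step 4: ref 2 -> FAULT, evict 5, frames=[1,2] (faults so far: 4)
  step 5: ref 3 -> FAULT, evict 1, frames=[3,2] (faults so far: 5)
  step 6: ref 3 -> HIT, frames=[3,2] (faults so far: 5)
  step 7: ref 4 -> FAULT, evict 2, frames=[3,4] (faults so far: 6)
  step 8: ref 4 -> HIT, frames=[3,4] (faults so far: 6)
  step 9: ref 2 -> FAULT, evict 3, frames=[2,4] (faults so far: 7)
  LRU total faults: 7
--- Optimal ---
  step 0: ref 2 -> FAULT, frames=[2,-] (faults so far: 1)
  step 1: ref 2 -> HIT, frames=[2,-] (faults so far: 1)
  step 2: ref 5 -> FAULT, frames=[2,5] (faults so far: 2)
  step 3: ref 1 -> FAULT, evict 5, frames=[2,1] (faults so far: 3)
  step 4: ref 2 -> HIT, frames=[2,1] (faults so far: 3)
  step 5: ref 3 -> FAULT, evict 1, frames=[2,3] (faults so far: 4)
  step 6: ref 3 -> HIT, frames=[2,3] (faults so far: 4)
  step 7: ref 4 -> FAULT, evict 3, frames=[2,4] (faults so far: 5)
  step 8: ref 4 -> HIT, frames=[2,4] (faults so far: 5)
  step 9: ref 2 -> HIT, frames=[2,4] (faults so far: 5)
  Optimal total faults: 5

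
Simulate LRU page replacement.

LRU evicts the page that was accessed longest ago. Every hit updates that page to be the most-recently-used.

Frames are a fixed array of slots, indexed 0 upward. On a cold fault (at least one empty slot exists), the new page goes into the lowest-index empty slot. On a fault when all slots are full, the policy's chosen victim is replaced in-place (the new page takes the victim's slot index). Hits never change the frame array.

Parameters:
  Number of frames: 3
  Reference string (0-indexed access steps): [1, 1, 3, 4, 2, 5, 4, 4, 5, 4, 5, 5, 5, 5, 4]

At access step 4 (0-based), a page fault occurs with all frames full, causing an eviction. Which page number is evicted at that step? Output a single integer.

Answer: 1

Derivation:
Step 0: ref 1 -> FAULT, frames=[1,-,-]
Step 1: ref 1 -> HIT, frames=[1,-,-]
Step 2: ref 3 -> FAULT, frames=[1,3,-]
Step 3: ref 4 -> FAULT, frames=[1,3,4]
Step 4: ref 2 -> FAULT, evict 1, frames=[2,3,4]
At step 4: evicted page 1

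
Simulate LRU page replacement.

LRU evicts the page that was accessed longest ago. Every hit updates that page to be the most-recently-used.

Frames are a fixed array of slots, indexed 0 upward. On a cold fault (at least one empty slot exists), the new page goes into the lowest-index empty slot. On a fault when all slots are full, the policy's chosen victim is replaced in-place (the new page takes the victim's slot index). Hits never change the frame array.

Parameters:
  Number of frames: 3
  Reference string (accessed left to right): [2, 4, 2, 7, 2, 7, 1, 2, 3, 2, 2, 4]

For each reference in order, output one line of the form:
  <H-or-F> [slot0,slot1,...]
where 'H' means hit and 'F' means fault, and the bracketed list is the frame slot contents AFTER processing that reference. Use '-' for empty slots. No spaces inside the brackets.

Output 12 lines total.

F [2,-,-]
F [2,4,-]
H [2,4,-]
F [2,4,7]
H [2,4,7]
H [2,4,7]
F [2,1,7]
H [2,1,7]
F [2,1,3]
H [2,1,3]
H [2,1,3]
F [2,4,3]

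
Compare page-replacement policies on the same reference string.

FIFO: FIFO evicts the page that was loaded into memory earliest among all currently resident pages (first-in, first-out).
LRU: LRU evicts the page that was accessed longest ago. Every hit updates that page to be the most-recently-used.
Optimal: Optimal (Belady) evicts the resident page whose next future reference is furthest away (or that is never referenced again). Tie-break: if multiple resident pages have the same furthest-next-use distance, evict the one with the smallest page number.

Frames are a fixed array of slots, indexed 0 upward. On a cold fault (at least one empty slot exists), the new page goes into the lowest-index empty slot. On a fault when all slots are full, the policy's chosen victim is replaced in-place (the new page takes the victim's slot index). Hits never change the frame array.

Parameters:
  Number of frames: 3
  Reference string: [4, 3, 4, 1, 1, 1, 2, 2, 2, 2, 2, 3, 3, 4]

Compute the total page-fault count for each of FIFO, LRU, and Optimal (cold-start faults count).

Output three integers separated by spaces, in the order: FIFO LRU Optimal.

--- FIFO ---
  step 0: ref 4 -> FAULT, frames=[4,-,-] (faults so far: 1)
  step 1: ref 3 -> FAULT, frames=[4,3,-] (faults so far: 2)
  step 2: ref 4 -> HIT, frames=[4,3,-] (faults so far: 2)
  step 3: ref 1 -> FAULT, frames=[4,3,1] (faults so far: 3)
  step 4: ref 1 -> HIT, frames=[4,3,1] (faults so far: 3)
  step 5: ref 1 -> HIT, frames=[4,3,1] (faults so far: 3)
  step 6: ref 2 -> FAULT, evict 4, frames=[2,3,1] (faults so far: 4)
  step 7: ref 2 -> HIT, frames=[2,3,1] (faults so far: 4)
  step 8: ref 2 -> HIT, frames=[2,3,1] (faults so far: 4)
  step 9: ref 2 -> HIT, frames=[2,3,1] (faults so far: 4)
  step 10: ref 2 -> HIT, frames=[2,3,1] (faults so far: 4)
  step 11: ref 3 -> HIT, frames=[2,3,1] (faults so far: 4)
  step 12: ref 3 -> HIT, frames=[2,3,1] (faults so far: 4)
  step 13: ref 4 -> FAULT, evict 3, frames=[2,4,1] (faults so far: 5)
  FIFO total faults: 5
--- LRU ---
  step 0: ref 4 -> FAULT, frames=[4,-,-] (faults so far: 1)
  step 1: ref 3 -> FAULT, frames=[4,3,-] (faults so far: 2)
  step 2: ref 4 -> HIT, frames=[4,3,-] (faults so far: 2)
  step 3: ref 1 -> FAULT, frames=[4,3,1] (faults so far: 3)
  step 4: ref 1 -> HIT, frames=[4,3,1] (faults so far: 3)
  step 5: ref 1 -> HIT, frames=[4,3,1] (faults so far: 3)
  step 6: ref 2 -> FAULT, evict 3, frames=[4,2,1] (faults so far: 4)
  step 7: ref 2 -> HIT, frames=[4,2,1] (faults so far: 4)
  step 8: ref 2 -> HIT, frames=[4,2,1] (faults so far: 4)
  step 9: ref 2 -> HIT, frames=[4,2,1] (faults so far: 4)
  step 10: ref 2 -> HIT, frames=[4,2,1] (faults so far: 4)
  step 11: ref 3 -> FAULT, evict 4, frames=[3,2,1] (faults so far: 5)
  step 12: ref 3 -> HIT, frames=[3,2,1] (faults so far: 5)
  step 13: ref 4 -> FAULT, evict 1, frames=[3,2,4] (faults so far: 6)
  LRU total faults: 6
--- Optimal ---
  step 0: ref 4 -> FAULT, frames=[4,-,-] (faults so far: 1)
  step 1: ref 3 -> FAULT, frames=[4,3,-] (faults so far: 2)
  step 2: ref 4 -> HIT, frames=[4,3,-] (faults so far: 2)
  step 3: ref 1 -> FAULT, frames=[4,3,1] (faults so far: 3)
  step 4: ref 1 -> HIT, frames=[4,3,1] (faults so far: 3)
  step 5: ref 1 -> HIT, frames=[4,3,1] (faults so far: 3)
  step 6: ref 2 -> FAULT, evict 1, frames=[4,3,2] (faults so far: 4)
  step 7: ref 2 -> HIT, frames=[4,3,2] (faults so far: 4)
  step 8: ref 2 -> HIT, frames=[4,3,2] (faults so far: 4)
  step 9: ref 2 -> HIT, frames=[4,3,2] (faults so far: 4)
  step 10: ref 2 -> HIT, frames=[4,3,2] (faults so far: 4)
  step 11: ref 3 -> HIT, frames=[4,3,2] (faults so far: 4)
  step 12: ref 3 -> HIT, frames=[4,3,2] (faults so far: 4)
  step 13: ref 4 -> HIT, frames=[4,3,2] (faults so far: 4)
  Optimal total faults: 4

Answer: 5 6 4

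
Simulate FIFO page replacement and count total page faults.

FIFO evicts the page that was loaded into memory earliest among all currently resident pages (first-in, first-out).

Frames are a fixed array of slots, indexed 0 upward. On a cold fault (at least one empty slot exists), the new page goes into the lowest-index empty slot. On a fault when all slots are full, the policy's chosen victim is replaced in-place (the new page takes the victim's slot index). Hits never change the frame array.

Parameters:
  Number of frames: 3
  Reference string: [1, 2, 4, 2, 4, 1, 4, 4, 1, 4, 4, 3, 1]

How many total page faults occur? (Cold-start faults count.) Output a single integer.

Answer: 5

Derivation:
Step 0: ref 1 → FAULT, frames=[1,-,-]
Step 1: ref 2 → FAULT, frames=[1,2,-]
Step 2: ref 4 → FAULT, frames=[1,2,4]
Step 3: ref 2 → HIT, frames=[1,2,4]
Step 4: ref 4 → HIT, frames=[1,2,4]
Step 5: ref 1 → HIT, frames=[1,2,4]
Step 6: ref 4 → HIT, frames=[1,2,4]
Step 7: ref 4 → HIT, frames=[1,2,4]
Step 8: ref 1 → HIT, frames=[1,2,4]
Step 9: ref 4 → HIT, frames=[1,2,4]
Step 10: ref 4 → HIT, frames=[1,2,4]
Step 11: ref 3 → FAULT (evict 1), frames=[3,2,4]
Step 12: ref 1 → FAULT (evict 2), frames=[3,1,4]
Total faults: 5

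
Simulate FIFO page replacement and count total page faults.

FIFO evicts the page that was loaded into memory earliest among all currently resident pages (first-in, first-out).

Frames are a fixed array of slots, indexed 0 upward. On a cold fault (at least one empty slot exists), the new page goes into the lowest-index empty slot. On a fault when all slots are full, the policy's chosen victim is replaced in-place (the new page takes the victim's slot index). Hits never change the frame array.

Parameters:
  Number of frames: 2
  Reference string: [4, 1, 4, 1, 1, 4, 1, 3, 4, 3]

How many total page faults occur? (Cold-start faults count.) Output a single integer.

Step 0: ref 4 → FAULT, frames=[4,-]
Step 1: ref 1 → FAULT, frames=[4,1]
Step 2: ref 4 → HIT, frames=[4,1]
Step 3: ref 1 → HIT, frames=[4,1]
Step 4: ref 1 → HIT, frames=[4,1]
Step 5: ref 4 → HIT, frames=[4,1]
Step 6: ref 1 → HIT, frames=[4,1]
Step 7: ref 3 → FAULT (evict 4), frames=[3,1]
Step 8: ref 4 → FAULT (evict 1), frames=[3,4]
Step 9: ref 3 → HIT, frames=[3,4]
Total faults: 4

Answer: 4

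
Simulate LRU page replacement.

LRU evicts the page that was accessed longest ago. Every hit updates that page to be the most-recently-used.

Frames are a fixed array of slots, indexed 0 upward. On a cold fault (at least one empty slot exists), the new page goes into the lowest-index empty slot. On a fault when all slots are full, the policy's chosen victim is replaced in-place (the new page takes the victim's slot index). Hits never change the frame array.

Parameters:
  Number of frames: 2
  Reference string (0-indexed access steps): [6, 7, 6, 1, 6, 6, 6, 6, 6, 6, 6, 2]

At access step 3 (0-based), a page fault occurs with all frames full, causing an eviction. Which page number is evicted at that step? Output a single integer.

Step 0: ref 6 -> FAULT, frames=[6,-]
Step 1: ref 7 -> FAULT, frames=[6,7]
Step 2: ref 6 -> HIT, frames=[6,7]
Step 3: ref 1 -> FAULT, evict 7, frames=[6,1]
At step 3: evicted page 7

Answer: 7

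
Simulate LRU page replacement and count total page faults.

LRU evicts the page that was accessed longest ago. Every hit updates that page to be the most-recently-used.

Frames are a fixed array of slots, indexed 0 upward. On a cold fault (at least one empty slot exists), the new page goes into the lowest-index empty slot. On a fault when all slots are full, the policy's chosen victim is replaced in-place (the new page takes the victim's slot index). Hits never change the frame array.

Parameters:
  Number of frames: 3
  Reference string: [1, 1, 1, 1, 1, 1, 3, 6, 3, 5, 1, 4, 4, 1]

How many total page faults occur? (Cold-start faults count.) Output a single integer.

Step 0: ref 1 → FAULT, frames=[1,-,-]
Step 1: ref 1 → HIT, frames=[1,-,-]
Step 2: ref 1 → HIT, frames=[1,-,-]
Step 3: ref 1 → HIT, frames=[1,-,-]
Step 4: ref 1 → HIT, frames=[1,-,-]
Step 5: ref 1 → HIT, frames=[1,-,-]
Step 6: ref 3 → FAULT, frames=[1,3,-]
Step 7: ref 6 → FAULT, frames=[1,3,6]
Step 8: ref 3 → HIT, frames=[1,3,6]
Step 9: ref 5 → FAULT (evict 1), frames=[5,3,6]
Step 10: ref 1 → FAULT (evict 6), frames=[5,3,1]
Step 11: ref 4 → FAULT (evict 3), frames=[5,4,1]
Step 12: ref 4 → HIT, frames=[5,4,1]
Step 13: ref 1 → HIT, frames=[5,4,1]
Total faults: 6

Answer: 6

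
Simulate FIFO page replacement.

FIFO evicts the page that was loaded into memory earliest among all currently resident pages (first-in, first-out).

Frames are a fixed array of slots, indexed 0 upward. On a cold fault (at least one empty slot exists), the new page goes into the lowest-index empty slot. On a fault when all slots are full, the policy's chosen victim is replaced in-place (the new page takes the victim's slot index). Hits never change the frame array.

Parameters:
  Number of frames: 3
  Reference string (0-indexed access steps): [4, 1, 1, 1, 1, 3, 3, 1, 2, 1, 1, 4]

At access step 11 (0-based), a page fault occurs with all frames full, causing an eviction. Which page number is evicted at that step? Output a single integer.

Answer: 1

Derivation:
Step 0: ref 4 -> FAULT, frames=[4,-,-]
Step 1: ref 1 -> FAULT, frames=[4,1,-]
Step 2: ref 1 -> HIT, frames=[4,1,-]
Step 3: ref 1 -> HIT, frames=[4,1,-]
Step 4: ref 1 -> HIT, frames=[4,1,-]
Step 5: ref 3 -> FAULT, frames=[4,1,3]
Step 6: ref 3 -> HIT, frames=[4,1,3]
Step 7: ref 1 -> HIT, frames=[4,1,3]
Step 8: ref 2 -> FAULT, evict 4, frames=[2,1,3]
Step 9: ref 1 -> HIT, frames=[2,1,3]
Step 10: ref 1 -> HIT, frames=[2,1,3]
Step 11: ref 4 -> FAULT, evict 1, frames=[2,4,3]
At step 11: evicted page 1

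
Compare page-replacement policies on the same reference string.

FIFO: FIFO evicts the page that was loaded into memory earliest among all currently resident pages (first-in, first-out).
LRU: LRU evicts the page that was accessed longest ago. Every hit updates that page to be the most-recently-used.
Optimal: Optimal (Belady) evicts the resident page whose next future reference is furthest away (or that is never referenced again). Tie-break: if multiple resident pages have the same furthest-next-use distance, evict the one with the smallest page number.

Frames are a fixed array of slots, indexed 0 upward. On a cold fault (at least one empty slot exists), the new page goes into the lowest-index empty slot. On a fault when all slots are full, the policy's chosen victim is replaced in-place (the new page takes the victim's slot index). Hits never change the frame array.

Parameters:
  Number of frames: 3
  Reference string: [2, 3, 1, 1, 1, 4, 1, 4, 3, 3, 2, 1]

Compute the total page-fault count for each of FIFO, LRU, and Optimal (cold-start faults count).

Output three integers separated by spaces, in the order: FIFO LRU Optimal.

--- FIFO ---
  step 0: ref 2 -> FAULT, frames=[2,-,-] (faults so far: 1)
  step 1: ref 3 -> FAULT, frames=[2,3,-] (faults so far: 2)
  step 2: ref 1 -> FAULT, frames=[2,3,1] (faults so far: 3)
  step 3: ref 1 -> HIT, frames=[2,3,1] (faults so far: 3)
  step 4: ref 1 -> HIT, frames=[2,3,1] (faults so far: 3)
  step 5: ref 4 -> FAULT, evict 2, frames=[4,3,1] (faults so far: 4)
  step 6: ref 1 -> HIT, frames=[4,3,1] (faults so far: 4)
  step 7: ref 4 -> HIT, frames=[4,3,1] (faults so far: 4)
  step 8: ref 3 -> HIT, frames=[4,3,1] (faults so far: 4)
  step 9: ref 3 -> HIT, frames=[4,3,1] (faults so far: 4)
  step 10: ref 2 -> FAULT, evict 3, frames=[4,2,1] (faults so far: 5)
  step 11: ref 1 -> HIT, frames=[4,2,1] (faults so far: 5)
  FIFO total faults: 5
--- LRU ---
  step 0: ref 2 -> FAULT, frames=[2,-,-] (faults so far: 1)
  step 1: ref 3 -> FAULT, frames=[2,3,-] (faults so far: 2)
  step 2: ref 1 -> FAULT, frames=[2,3,1] (faults so far: 3)
  step 3: ref 1 -> HIT, frames=[2,3,1] (faults so far: 3)
  step 4: ref 1 -> HIT, frames=[2,3,1] (faults so far: 3)
  step 5: ref 4 -> FAULT, evict 2, frames=[4,3,1] (faults so far: 4)
  step 6: ref 1 -> HIT, frames=[4,3,1] (faults so far: 4)
  step 7: ref 4 -> HIT, frames=[4,3,1] (faults so far: 4)
  step 8: ref 3 -> HIT, frames=[4,3,1] (faults so far: 4)
  step 9: ref 3 -> HIT, frames=[4,3,1] (faults so far: 4)
  step 10: ref 2 -> FAULT, evict 1, frames=[4,3,2] (faults so far: 5)
  step 11: ref 1 -> FAULT, evict 4, frames=[1,3,2] (faults so far: 6)
  LRU total faults: 6
--- Optimal ---
  step 0: ref 2 -> FAULT, frames=[2,-,-] (faults so far: 1)
  step 1: ref 3 -> FAULT, frames=[2,3,-] (faults so far: 2)
  step 2: ref 1 -> FAULT, frames=[2,3,1] (faults so far: 3)
  step 3: ref 1 -> HIT, frames=[2,3,1] (faults so far: 3)
  step 4: ref 1 -> HIT, frames=[2,3,1] (faults so far: 3)
  step 5: ref 4 -> FAULT, evict 2, frames=[4,3,1] (faults so far: 4)
  step 6: ref 1 -> HIT, frames=[4,3,1] (faults so far: 4)
  step 7: ref 4 -> HIT, frames=[4,3,1] (faults so far: 4)
  step 8: ref 3 -> HIT, frames=[4,3,1] (faults so far: 4)
  step 9: ref 3 -> HIT, frames=[4,3,1] (faults so far: 4)
  step 10: ref 2 -> FAULT, evict 3, frames=[4,2,1] (faults so far: 5)
  step 11: ref 1 -> HIT, frames=[4,2,1] (faults so far: 5)
  Optimal total faults: 5

Answer: 5 6 5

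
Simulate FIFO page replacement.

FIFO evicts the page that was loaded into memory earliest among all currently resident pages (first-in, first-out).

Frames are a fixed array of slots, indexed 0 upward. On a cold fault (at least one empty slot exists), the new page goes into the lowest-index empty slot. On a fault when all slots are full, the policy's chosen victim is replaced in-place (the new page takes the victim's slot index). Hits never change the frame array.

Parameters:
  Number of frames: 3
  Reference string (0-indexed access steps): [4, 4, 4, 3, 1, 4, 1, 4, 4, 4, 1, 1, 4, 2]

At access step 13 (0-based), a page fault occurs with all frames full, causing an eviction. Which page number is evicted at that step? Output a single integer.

Answer: 4

Derivation:
Step 0: ref 4 -> FAULT, frames=[4,-,-]
Step 1: ref 4 -> HIT, frames=[4,-,-]
Step 2: ref 4 -> HIT, frames=[4,-,-]
Step 3: ref 3 -> FAULT, frames=[4,3,-]
Step 4: ref 1 -> FAULT, frames=[4,3,1]
Step 5: ref 4 -> HIT, frames=[4,3,1]
Step 6: ref 1 -> HIT, frames=[4,3,1]
Step 7: ref 4 -> HIT, frames=[4,3,1]
Step 8: ref 4 -> HIT, frames=[4,3,1]
Step 9: ref 4 -> HIT, frames=[4,3,1]
Step 10: ref 1 -> HIT, frames=[4,3,1]
Step 11: ref 1 -> HIT, frames=[4,3,1]
Step 12: ref 4 -> HIT, frames=[4,3,1]
Step 13: ref 2 -> FAULT, evict 4, frames=[2,3,1]
At step 13: evicted page 4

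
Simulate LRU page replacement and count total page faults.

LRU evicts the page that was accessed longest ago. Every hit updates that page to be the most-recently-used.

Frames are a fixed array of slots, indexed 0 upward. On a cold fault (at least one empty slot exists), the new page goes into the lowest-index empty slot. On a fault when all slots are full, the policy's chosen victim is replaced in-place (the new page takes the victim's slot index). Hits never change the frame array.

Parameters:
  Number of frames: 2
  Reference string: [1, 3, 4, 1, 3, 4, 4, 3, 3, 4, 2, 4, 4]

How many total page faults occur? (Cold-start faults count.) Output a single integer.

Step 0: ref 1 → FAULT, frames=[1,-]
Step 1: ref 3 → FAULT, frames=[1,3]
Step 2: ref 4 → FAULT (evict 1), frames=[4,3]
Step 3: ref 1 → FAULT (evict 3), frames=[4,1]
Step 4: ref 3 → FAULT (evict 4), frames=[3,1]
Step 5: ref 4 → FAULT (evict 1), frames=[3,4]
Step 6: ref 4 → HIT, frames=[3,4]
Step 7: ref 3 → HIT, frames=[3,4]
Step 8: ref 3 → HIT, frames=[3,4]
Step 9: ref 4 → HIT, frames=[3,4]
Step 10: ref 2 → FAULT (evict 3), frames=[2,4]
Step 11: ref 4 → HIT, frames=[2,4]
Step 12: ref 4 → HIT, frames=[2,4]
Total faults: 7

Answer: 7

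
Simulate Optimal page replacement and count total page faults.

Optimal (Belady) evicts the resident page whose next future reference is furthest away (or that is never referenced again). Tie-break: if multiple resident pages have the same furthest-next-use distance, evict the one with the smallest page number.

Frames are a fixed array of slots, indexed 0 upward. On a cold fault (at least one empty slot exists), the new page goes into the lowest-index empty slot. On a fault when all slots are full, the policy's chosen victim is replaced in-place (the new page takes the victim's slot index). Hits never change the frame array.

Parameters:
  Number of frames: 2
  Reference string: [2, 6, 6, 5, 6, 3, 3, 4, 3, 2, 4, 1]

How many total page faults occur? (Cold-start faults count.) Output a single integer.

Step 0: ref 2 → FAULT, frames=[2,-]
Step 1: ref 6 → FAULT, frames=[2,6]
Step 2: ref 6 → HIT, frames=[2,6]
Step 3: ref 5 → FAULT (evict 2), frames=[5,6]
Step 4: ref 6 → HIT, frames=[5,6]
Step 5: ref 3 → FAULT (evict 5), frames=[3,6]
Step 6: ref 3 → HIT, frames=[3,6]
Step 7: ref 4 → FAULT (evict 6), frames=[3,4]
Step 8: ref 3 → HIT, frames=[3,4]
Step 9: ref 2 → FAULT (evict 3), frames=[2,4]
Step 10: ref 4 → HIT, frames=[2,4]
Step 11: ref 1 → FAULT (evict 2), frames=[1,4]
Total faults: 7

Answer: 7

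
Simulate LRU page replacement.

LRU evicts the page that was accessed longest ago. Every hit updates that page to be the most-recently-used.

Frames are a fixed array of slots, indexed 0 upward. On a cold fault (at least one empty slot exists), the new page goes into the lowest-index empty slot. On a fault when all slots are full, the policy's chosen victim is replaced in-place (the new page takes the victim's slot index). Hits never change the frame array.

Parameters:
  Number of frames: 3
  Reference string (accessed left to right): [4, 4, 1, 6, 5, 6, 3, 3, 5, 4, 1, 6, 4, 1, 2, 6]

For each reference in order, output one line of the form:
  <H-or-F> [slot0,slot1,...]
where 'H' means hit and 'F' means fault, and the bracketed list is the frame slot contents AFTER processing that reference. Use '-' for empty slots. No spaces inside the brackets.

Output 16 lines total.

F [4,-,-]
H [4,-,-]
F [4,1,-]
F [4,1,6]
F [5,1,6]
H [5,1,6]
F [5,3,6]
H [5,3,6]
H [5,3,6]
F [5,3,4]
F [5,1,4]
F [6,1,4]
H [6,1,4]
H [6,1,4]
F [2,1,4]
F [2,1,6]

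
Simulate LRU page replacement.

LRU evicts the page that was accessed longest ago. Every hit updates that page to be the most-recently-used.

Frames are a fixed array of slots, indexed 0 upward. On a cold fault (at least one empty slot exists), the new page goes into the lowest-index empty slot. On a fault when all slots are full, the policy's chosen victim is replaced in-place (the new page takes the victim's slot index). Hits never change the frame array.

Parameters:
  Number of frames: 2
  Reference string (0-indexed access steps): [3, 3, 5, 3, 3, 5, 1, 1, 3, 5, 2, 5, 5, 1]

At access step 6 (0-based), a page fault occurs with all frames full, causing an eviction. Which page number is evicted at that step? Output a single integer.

Answer: 3

Derivation:
Step 0: ref 3 -> FAULT, frames=[3,-]
Step 1: ref 3 -> HIT, frames=[3,-]
Step 2: ref 5 -> FAULT, frames=[3,5]
Step 3: ref 3 -> HIT, frames=[3,5]
Step 4: ref 3 -> HIT, frames=[3,5]
Step 5: ref 5 -> HIT, frames=[3,5]
Step 6: ref 1 -> FAULT, evict 3, frames=[1,5]
At step 6: evicted page 3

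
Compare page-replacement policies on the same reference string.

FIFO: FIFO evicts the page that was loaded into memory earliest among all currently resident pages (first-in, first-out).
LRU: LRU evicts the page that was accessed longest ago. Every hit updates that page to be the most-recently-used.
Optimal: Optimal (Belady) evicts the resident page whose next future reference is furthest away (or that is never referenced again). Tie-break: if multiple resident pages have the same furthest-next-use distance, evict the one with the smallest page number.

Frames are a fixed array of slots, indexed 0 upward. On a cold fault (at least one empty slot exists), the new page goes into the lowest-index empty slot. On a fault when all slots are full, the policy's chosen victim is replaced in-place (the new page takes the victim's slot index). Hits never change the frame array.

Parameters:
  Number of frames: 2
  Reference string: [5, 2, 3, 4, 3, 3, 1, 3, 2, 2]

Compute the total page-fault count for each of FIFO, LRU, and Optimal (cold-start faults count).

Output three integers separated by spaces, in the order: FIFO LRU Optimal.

Answer: 7 6 6

Derivation:
--- FIFO ---
  step 0: ref 5 -> FAULT, frames=[5,-] (faults so far: 1)
  step 1: ref 2 -> FAULT, frames=[5,2] (faults so far: 2)
  step 2: ref 3 -> FAULT, evict 5, frames=[3,2] (faults so far: 3)
  step 3: ref 4 -> FAULT, evict 2, frames=[3,4] (faults so far: 4)
  step 4: ref 3 -> HIT, frames=[3,4] (faults so far: 4)
  step 5: ref 3 -> HIT, frames=[3,4] (faults so far: 4)
  step 6: ref 1 -> FAULT, evict 3, frames=[1,4] (faults so far: 5)
  step 7: ref 3 -> FAULT, evict 4, frames=[1,3] (faults so far: 6)
  step 8: ref 2 -> FAULT, evict 1, frames=[2,3] (faults so far: 7)
  step 9: ref 2 -> HIT, frames=[2,3] (faults so far: 7)
  FIFO total faults: 7
--- LRU ---
  step 0: ref 5 -> FAULT, frames=[5,-] (faults so far: 1)
  step 1: ref 2 -> FAULT, frames=[5,2] (faults so far: 2)
  step 2: ref 3 -> FAULT, evict 5, frames=[3,2] (faults so far: 3)
  step 3: ref 4 -> FAULT, evict 2, frames=[3,4] (faults so far: 4)
  step 4: ref 3 -> HIT, frames=[3,4] (faults so far: 4)
  step 5: ref 3 -> HIT, frames=[3,4] (faults so far: 4)
  step 6: ref 1 -> FAULT, evict 4, frames=[3,1] (faults so far: 5)
  step 7: ref 3 -> HIT, frames=[3,1] (faults so far: 5)
  step 8: ref 2 -> FAULT, evict 1, frames=[3,2] (faults so far: 6)
  step 9: ref 2 -> HIT, frames=[3,2] (faults so far: 6)
  LRU total faults: 6
--- Optimal ---
  step 0: ref 5 -> FAULT, frames=[5,-] (faults so far: 1)
  step 1: ref 2 -> FAULT, frames=[5,2] (faults so far: 2)
  step 2: ref 3 -> FAULT, evict 5, frames=[3,2] (faults so far: 3)
  step 3: ref 4 -> FAULT, evict 2, frames=[3,4] (faults so far: 4)
  step 4: ref 3 -> HIT, frames=[3,4] (faults so far: 4)
  step 5: ref 3 -> HIT, frames=[3,4] (faults so far: 4)
  step 6: ref 1 -> FAULT, evict 4, frames=[3,1] (faults so far: 5)
  step 7: ref 3 -> HIT, frames=[3,1] (faults so far: 5)
  step 8: ref 2 -> FAULT, evict 1, frames=[3,2] (faults so far: 6)
  step 9: ref 2 -> HIT, frames=[3,2] (faults so far: 6)
  Optimal total faults: 6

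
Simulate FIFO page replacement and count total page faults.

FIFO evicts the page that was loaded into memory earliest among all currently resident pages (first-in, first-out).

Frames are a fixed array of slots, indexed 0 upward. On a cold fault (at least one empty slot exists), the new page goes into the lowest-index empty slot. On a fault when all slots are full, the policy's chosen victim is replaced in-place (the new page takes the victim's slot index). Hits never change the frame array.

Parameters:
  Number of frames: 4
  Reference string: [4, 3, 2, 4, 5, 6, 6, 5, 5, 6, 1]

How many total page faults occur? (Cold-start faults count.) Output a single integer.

Step 0: ref 4 → FAULT, frames=[4,-,-,-]
Step 1: ref 3 → FAULT, frames=[4,3,-,-]
Step 2: ref 2 → FAULT, frames=[4,3,2,-]
Step 3: ref 4 → HIT, frames=[4,3,2,-]
Step 4: ref 5 → FAULT, frames=[4,3,2,5]
Step 5: ref 6 → FAULT (evict 4), frames=[6,3,2,5]
Step 6: ref 6 → HIT, frames=[6,3,2,5]
Step 7: ref 5 → HIT, frames=[6,3,2,5]
Step 8: ref 5 → HIT, frames=[6,3,2,5]
Step 9: ref 6 → HIT, frames=[6,3,2,5]
Step 10: ref 1 → FAULT (evict 3), frames=[6,1,2,5]
Total faults: 6

Answer: 6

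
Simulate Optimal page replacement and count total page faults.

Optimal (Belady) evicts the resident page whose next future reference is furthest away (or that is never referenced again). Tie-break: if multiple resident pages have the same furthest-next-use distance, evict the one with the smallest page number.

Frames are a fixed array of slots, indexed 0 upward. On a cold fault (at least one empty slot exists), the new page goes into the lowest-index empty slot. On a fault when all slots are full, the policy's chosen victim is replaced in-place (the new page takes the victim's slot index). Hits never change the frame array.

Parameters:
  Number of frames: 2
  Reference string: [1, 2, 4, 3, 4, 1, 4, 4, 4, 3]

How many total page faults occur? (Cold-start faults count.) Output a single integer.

Answer: 6

Derivation:
Step 0: ref 1 → FAULT, frames=[1,-]
Step 1: ref 2 → FAULT, frames=[1,2]
Step 2: ref 4 → FAULT (evict 2), frames=[1,4]
Step 3: ref 3 → FAULT (evict 1), frames=[3,4]
Step 4: ref 4 → HIT, frames=[3,4]
Step 5: ref 1 → FAULT (evict 3), frames=[1,4]
Step 6: ref 4 → HIT, frames=[1,4]
Step 7: ref 4 → HIT, frames=[1,4]
Step 8: ref 4 → HIT, frames=[1,4]
Step 9: ref 3 → FAULT (evict 1), frames=[3,4]
Total faults: 6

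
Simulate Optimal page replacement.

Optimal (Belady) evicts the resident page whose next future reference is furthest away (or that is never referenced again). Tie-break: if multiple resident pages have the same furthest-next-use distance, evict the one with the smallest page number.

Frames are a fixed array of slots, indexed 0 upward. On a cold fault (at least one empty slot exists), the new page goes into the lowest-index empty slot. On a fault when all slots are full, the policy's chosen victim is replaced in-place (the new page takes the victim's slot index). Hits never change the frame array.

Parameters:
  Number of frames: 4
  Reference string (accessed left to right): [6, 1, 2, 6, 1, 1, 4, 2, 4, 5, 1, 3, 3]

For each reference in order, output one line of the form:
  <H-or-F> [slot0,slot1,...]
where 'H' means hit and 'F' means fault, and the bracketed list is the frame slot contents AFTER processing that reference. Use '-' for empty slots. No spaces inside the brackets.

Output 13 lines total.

F [6,-,-,-]
F [6,1,-,-]
F [6,1,2,-]
H [6,1,2,-]
H [6,1,2,-]
H [6,1,2,-]
F [6,1,2,4]
H [6,1,2,4]
H [6,1,2,4]
F [6,1,5,4]
H [6,1,5,4]
F [6,3,5,4]
H [6,3,5,4]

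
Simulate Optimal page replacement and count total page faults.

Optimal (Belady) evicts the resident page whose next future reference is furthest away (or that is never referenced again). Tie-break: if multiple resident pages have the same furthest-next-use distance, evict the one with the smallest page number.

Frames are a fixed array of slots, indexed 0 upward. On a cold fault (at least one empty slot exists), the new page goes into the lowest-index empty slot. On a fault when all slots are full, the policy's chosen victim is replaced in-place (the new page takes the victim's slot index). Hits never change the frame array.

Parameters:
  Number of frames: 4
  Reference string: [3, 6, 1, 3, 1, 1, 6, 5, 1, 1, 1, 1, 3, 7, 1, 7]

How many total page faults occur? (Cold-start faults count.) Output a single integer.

Answer: 5

Derivation:
Step 0: ref 3 → FAULT, frames=[3,-,-,-]
Step 1: ref 6 → FAULT, frames=[3,6,-,-]
Step 2: ref 1 → FAULT, frames=[3,6,1,-]
Step 3: ref 3 → HIT, frames=[3,6,1,-]
Step 4: ref 1 → HIT, frames=[3,6,1,-]
Step 5: ref 1 → HIT, frames=[3,6,1,-]
Step 6: ref 6 → HIT, frames=[3,6,1,-]
Step 7: ref 5 → FAULT, frames=[3,6,1,5]
Step 8: ref 1 → HIT, frames=[3,6,1,5]
Step 9: ref 1 → HIT, frames=[3,6,1,5]
Step 10: ref 1 → HIT, frames=[3,6,1,5]
Step 11: ref 1 → HIT, frames=[3,6,1,5]
Step 12: ref 3 → HIT, frames=[3,6,1,5]
Step 13: ref 7 → FAULT (evict 3), frames=[7,6,1,5]
Step 14: ref 1 → HIT, frames=[7,6,1,5]
Step 15: ref 7 → HIT, frames=[7,6,1,5]
Total faults: 5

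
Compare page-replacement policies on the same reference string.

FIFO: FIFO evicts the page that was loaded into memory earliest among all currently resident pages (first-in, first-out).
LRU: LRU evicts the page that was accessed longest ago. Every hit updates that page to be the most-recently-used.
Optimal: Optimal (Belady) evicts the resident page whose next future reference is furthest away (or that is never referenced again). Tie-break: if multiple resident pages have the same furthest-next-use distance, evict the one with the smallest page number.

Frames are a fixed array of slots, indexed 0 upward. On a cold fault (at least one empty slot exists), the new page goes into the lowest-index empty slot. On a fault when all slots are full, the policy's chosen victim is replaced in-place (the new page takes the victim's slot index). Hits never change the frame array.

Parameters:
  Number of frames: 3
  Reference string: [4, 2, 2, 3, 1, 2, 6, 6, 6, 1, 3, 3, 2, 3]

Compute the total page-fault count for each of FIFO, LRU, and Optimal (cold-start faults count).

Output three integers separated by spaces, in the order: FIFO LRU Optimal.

--- FIFO ---
  step 0: ref 4 -> FAULT, frames=[4,-,-] (faults so far: 1)
  step 1: ref 2 -> FAULT, frames=[4,2,-] (faults so far: 2)
  step 2: ref 2 -> HIT, frames=[4,2,-] (faults so far: 2)
  step 3: ref 3 -> FAULT, frames=[4,2,3] (faults so far: 3)
  step 4: ref 1 -> FAULT, evict 4, frames=[1,2,3] (faults so far: 4)
  step 5: ref 2 -> HIT, frames=[1,2,3] (faults so far: 4)
  step 6: ref 6 -> FAULT, evict 2, frames=[1,6,3] (faults so far: 5)
  step 7: ref 6 -> HIT, frames=[1,6,3] (faults so far: 5)
  step 8: ref 6 -> HIT, frames=[1,6,3] (faults so far: 5)
  step 9: ref 1 -> HIT, frames=[1,6,3] (faults so far: 5)
  step 10: ref 3 -> HIT, frames=[1,6,3] (faults so far: 5)
  step 11: ref 3 -> HIT, frames=[1,6,3] (faults so far: 5)
  step 12: ref 2 -> FAULT, evict 3, frames=[1,6,2] (faults so far: 6)
  step 13: ref 3 -> FAULT, evict 1, frames=[3,6,2] (faults so far: 7)
  FIFO total faults: 7
--- LRU ---
  step 0: ref 4 -> FAULT, frames=[4,-,-] (faults so far: 1)
  step 1: ref 2 -> FAULT, frames=[4,2,-] (faults so far: 2)
  step 2: ref 2 -> HIT, frames=[4,2,-] (faults so far: 2)
  step 3: ref 3 -> FAULT, frames=[4,2,3] (faults so far: 3)
  step 4: ref 1 -> FAULT, evict 4, frames=[1,2,3] (faults so far: 4)
  step 5: ref 2 -> HIT, frames=[1,2,3] (faults so far: 4)
  step 6: ref 6 -> FAULT, evict 3, frames=[1,2,6] (faults so far: 5)
  step 7: ref 6 -> HIT, frames=[1,2,6] (faults so far: 5)
  step 8: ref 6 -> HIT, frames=[1,2,6] (faults so far: 5)
  step 9: ref 1 -> HIT, frames=[1,2,6] (faults so far: 5)
  step 10: ref 3 -> FAULT, evict 2, frames=[1,3,6] (faults so far: 6)
  step 11: ref 3 -> HIT, frames=[1,3,6] (faults so far: 6)
  step 12: ref 2 -> FAULT, evict 6, frames=[1,3,2] (faults so far: 7)
  step 13: ref 3 -> HIT, frames=[1,3,2] (faults so far: 7)
  LRU total faults: 7
--- Optimal ---
  step 0: ref 4 -> FAULT, frames=[4,-,-] (faults so far: 1)
  step 1: ref 2 -> FAULT, frames=[4,2,-] (faults so far: 2)
  step 2: ref 2 -> HIT, frames=[4,2,-] (faults so far: 2)
  step 3: ref 3 -> FAULT, frames=[4,2,3] (faults so far: 3)
  step 4: ref 1 -> FAULT, evict 4, frames=[1,2,3] (faults so far: 4)
  step 5: ref 2 -> HIT, frames=[1,2,3] (faults so far: 4)
  step 6: ref 6 -> FAULT, evict 2, frames=[1,6,3] (faults so far: 5)
  step 7: ref 6 -> HIT, frames=[1,6,3] (faults so far: 5)
  step 8: ref 6 -> HIT, frames=[1,6,3] (faults so far: 5)
  step 9: ref 1 -> HIT, frames=[1,6,3] (faults so far: 5)
  step 10: ref 3 -> HIT, frames=[1,6,3] (faults so far: 5)
  step 11: ref 3 -> HIT, frames=[1,6,3] (faults so far: 5)
  step 12: ref 2 -> FAULT, evict 1, frames=[2,6,3] (faults so far: 6)
  step 13: ref 3 -> HIT, frames=[2,6,3] (faults so far: 6)
  Optimal total faults: 6

Answer: 7 7 6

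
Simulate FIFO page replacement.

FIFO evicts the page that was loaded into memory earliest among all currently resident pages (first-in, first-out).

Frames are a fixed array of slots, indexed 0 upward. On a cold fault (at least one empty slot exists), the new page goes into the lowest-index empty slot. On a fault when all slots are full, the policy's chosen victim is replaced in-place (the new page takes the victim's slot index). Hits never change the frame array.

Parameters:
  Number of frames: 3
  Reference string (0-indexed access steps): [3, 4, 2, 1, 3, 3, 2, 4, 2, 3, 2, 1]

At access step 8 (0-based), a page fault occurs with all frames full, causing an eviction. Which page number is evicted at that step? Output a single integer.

Step 0: ref 3 -> FAULT, frames=[3,-,-]
Step 1: ref 4 -> FAULT, frames=[3,4,-]
Step 2: ref 2 -> FAULT, frames=[3,4,2]
Step 3: ref 1 -> FAULT, evict 3, frames=[1,4,2]
Step 4: ref 3 -> FAULT, evict 4, frames=[1,3,2]
Step 5: ref 3 -> HIT, frames=[1,3,2]
Step 6: ref 2 -> HIT, frames=[1,3,2]
Step 7: ref 4 -> FAULT, evict 2, frames=[1,3,4]
Step 8: ref 2 -> FAULT, evict 1, frames=[2,3,4]
At step 8: evicted page 1

Answer: 1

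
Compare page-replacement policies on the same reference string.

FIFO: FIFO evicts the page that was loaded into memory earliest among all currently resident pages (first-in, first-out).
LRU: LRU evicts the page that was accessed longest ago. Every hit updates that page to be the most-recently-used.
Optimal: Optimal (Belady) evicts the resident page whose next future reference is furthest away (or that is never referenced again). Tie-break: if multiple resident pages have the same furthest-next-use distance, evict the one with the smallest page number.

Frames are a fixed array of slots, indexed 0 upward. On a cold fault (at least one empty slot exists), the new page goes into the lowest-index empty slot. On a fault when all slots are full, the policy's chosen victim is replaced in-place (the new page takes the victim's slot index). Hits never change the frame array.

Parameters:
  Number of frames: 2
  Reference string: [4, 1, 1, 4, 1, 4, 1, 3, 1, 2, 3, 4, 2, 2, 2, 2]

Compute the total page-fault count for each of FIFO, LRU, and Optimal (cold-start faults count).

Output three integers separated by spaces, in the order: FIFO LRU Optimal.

--- FIFO ---
  step 0: ref 4 -> FAULT, frames=[4,-] (faults so far: 1)
  step 1: ref 1 -> FAULT, frames=[4,1] (faults so far: 2)
  step 2: ref 1 -> HIT, frames=[4,1] (faults so far: 2)
  step 3: ref 4 -> HIT, frames=[4,1] (faults so far: 2)
  step 4: ref 1 -> HIT, frames=[4,1] (faults so far: 2)
  step 5: ref 4 -> HIT, frames=[4,1] (faults so far: 2)
  step 6: ref 1 -> HIT, frames=[4,1] (faults so far: 2)
  step 7: ref 3 -> FAULT, evict 4, frames=[3,1] (faults so far: 3)
  step 8: ref 1 -> HIT, frames=[3,1] (faults so far: 3)
  step 9: ref 2 -> FAULT, evict 1, frames=[3,2] (faults so far: 4)
  step 10: ref 3 -> HIT, frames=[3,2] (faults so far: 4)
  step 11: ref 4 -> FAULT, evict 3, frames=[4,2] (faults so far: 5)
  step 12: ref 2 -> HIT, frames=[4,2] (faults so far: 5)
  step 13: ref 2 -> HIT, frames=[4,2] (faults so far: 5)
  step 14: ref 2 -> HIT, frames=[4,2] (faults so far: 5)
  step 15: ref 2 -> HIT, frames=[4,2] (faults so far: 5)
  FIFO total faults: 5
--- LRU ---
  step 0: ref 4 -> FAULT, frames=[4,-] (faults so far: 1)
  step 1: ref 1 -> FAULT, frames=[4,1] (faults so far: 2)
  step 2: ref 1 -> HIT, frames=[4,1] (faults so far: 2)
  step 3: ref 4 -> HIT, frames=[4,1] (faults so far: 2)
  step 4: ref 1 -> HIT, frames=[4,1] (faults so far: 2)
  step 5: ref 4 -> HIT, frames=[4,1] (faults so far: 2)
  step 6: ref 1 -> HIT, frames=[4,1] (faults so far: 2)
  step 7: ref 3 -> FAULT, evict 4, frames=[3,1] (faults so far: 3)
  step 8: ref 1 -> HIT, frames=[3,1] (faults so far: 3)
  step 9: ref 2 -> FAULT, evict 3, frames=[2,1] (faults so far: 4)
  step 10: ref 3 -> FAULT, evict 1, frames=[2,3] (faults so far: 5)
  step 11: ref 4 -> FAULT, evict 2, frames=[4,3] (faults so far: 6)
  step 12: ref 2 -> FAULT, evict 3, frames=[4,2] (faults so far: 7)
  step 13: ref 2 -> HIT, frames=[4,2] (faults so far: 7)
  step 14: ref 2 -> HIT, frames=[4,2] (faults so far: 7)
  step 15: ref 2 -> HIT, frames=[4,2] (faults so far: 7)
  LRU total faults: 7
--- Optimal ---
  step 0: ref 4 -> FAULT, frames=[4,-] (faults so far: 1)
  step 1: ref 1 -> FAULT, frames=[4,1] (faults so far: 2)
  step 2: ref 1 -> HIT, frames=[4,1] (faults so far: 2)
  step 3: ref 4 -> HIT, frames=[4,1] (faults so far: 2)
  step 4: ref 1 -> HIT, frames=[4,1] (faults so far: 2)
  step 5: ref 4 -> HIT, frames=[4,1] (faults so far: 2)
  step 6: ref 1 -> HIT, frames=[4,1] (faults so far: 2)
  step 7: ref 3 -> FAULT, evict 4, frames=[3,1] (faults so far: 3)
  step 8: ref 1 -> HIT, frames=[3,1] (faults so far: 3)
  step 9: ref 2 -> FAULT, evict 1, frames=[3,2] (faults so far: 4)
  step 10: ref 3 -> HIT, frames=[3,2] (faults so far: 4)
  step 11: ref 4 -> FAULT, evict 3, frames=[4,2] (faults so far: 5)
  step 12: ref 2 -> HIT, frames=[4,2] (faults so far: 5)
  step 13: ref 2 -> HIT, frames=[4,2] (faults so far: 5)
  step 14: ref 2 -> HIT, frames=[4,2] (faults so far: 5)
  step 15: ref 2 -> HIT, frames=[4,2] (faults so far: 5)
  Optimal total faults: 5

Answer: 5 7 5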